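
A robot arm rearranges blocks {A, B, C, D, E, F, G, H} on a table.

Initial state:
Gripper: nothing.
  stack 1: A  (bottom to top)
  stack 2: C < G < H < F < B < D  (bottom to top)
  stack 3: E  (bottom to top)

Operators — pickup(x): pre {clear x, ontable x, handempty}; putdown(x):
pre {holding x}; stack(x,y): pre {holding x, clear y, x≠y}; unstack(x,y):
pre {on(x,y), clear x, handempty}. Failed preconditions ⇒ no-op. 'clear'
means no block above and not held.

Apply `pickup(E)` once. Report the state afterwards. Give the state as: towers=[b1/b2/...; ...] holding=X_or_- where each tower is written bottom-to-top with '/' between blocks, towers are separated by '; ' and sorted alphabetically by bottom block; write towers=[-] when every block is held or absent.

towers=[A; C/G/H/F/B/D] holding=E

before: towers=[A; C/G/H/F/B/D; E] holding=-
pre[pickup(E)]: clear(E) yes, ontable(E) yes, handempty yes
all met → apply pickup(E)
after:  towers=[A; C/G/H/F/B/D] holding=E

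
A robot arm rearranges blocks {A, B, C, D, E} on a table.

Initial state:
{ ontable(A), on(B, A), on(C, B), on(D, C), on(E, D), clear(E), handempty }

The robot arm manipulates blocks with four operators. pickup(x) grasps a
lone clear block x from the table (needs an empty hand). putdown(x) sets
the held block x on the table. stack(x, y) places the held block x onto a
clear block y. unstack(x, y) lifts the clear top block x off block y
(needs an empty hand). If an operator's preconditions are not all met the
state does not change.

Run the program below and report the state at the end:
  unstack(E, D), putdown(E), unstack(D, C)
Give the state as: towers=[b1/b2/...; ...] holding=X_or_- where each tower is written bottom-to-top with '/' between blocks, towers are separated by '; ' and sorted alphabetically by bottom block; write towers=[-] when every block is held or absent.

step 1 (unstack(E, D)): towers=[A/B/C/D] holding=E
step 2 (putdown(E)): towers=[A/B/C/D; E] holding=-
step 3 (unstack(D, C)): towers=[A/B/C; E] holding=D

towers=[A/B/C; E] holding=D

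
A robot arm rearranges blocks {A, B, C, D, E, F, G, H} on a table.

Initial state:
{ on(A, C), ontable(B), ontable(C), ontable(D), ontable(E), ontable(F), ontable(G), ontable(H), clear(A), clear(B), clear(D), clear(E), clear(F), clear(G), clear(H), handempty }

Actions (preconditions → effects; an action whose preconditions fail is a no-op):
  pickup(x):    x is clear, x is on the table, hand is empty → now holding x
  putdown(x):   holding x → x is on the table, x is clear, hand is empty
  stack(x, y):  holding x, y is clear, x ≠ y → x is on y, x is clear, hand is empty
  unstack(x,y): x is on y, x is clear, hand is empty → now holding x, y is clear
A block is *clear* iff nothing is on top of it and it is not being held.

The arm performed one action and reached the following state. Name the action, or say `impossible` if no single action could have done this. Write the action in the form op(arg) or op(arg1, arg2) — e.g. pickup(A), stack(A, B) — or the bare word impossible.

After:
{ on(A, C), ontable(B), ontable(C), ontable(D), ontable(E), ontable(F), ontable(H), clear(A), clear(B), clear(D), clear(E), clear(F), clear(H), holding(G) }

pickup(G)

target: towers=[B; C/A; D; E; F; H] holding=G
         pickup(G) → towers=[B; C/A; D; E; F; H] holding=G  ← match
     unstack(A, C) → towers=[B; C; D; E; F; G; H] holding=A
         pickup(E) → towers=[B; C/A; D; F; G; H] holding=E
         pickup(H) → towers=[B; C/A; D; E; F; G] holding=H
         pickup(B) → towers=[C/A; D; E; F; G; H] holding=B
         pickup(F) → towers=[B; C/A; D; E; G; H] holding=F
         pickup(D) → towers=[B; C/A; E; F; G; H] holding=D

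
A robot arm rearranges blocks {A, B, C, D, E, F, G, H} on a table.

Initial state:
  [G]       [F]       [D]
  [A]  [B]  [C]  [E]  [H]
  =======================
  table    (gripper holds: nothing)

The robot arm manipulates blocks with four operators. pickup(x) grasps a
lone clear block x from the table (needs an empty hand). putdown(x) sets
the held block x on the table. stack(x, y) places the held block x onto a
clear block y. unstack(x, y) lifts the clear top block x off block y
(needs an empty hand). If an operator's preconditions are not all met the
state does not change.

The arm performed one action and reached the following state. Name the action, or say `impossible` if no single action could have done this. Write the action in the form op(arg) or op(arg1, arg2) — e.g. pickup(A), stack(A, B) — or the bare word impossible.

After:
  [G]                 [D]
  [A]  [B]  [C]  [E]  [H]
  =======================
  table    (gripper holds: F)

target: towers=[A/G; B; C; E; H/D] holding=F
     unstack(G, A) → towers=[A; B; C/F; E; H/D] holding=G
         pickup(E) → towers=[A/G; B; C/F; H/D] holding=E
         pickup(B) → towers=[A/G; C/F; E; H/D] holding=B
     unstack(F, C) → towers=[A/G; B; C; E; H/D] holding=F  ← match
     unstack(D, H) → towers=[A/G; B; C/F; E; H] holding=D

unstack(F, C)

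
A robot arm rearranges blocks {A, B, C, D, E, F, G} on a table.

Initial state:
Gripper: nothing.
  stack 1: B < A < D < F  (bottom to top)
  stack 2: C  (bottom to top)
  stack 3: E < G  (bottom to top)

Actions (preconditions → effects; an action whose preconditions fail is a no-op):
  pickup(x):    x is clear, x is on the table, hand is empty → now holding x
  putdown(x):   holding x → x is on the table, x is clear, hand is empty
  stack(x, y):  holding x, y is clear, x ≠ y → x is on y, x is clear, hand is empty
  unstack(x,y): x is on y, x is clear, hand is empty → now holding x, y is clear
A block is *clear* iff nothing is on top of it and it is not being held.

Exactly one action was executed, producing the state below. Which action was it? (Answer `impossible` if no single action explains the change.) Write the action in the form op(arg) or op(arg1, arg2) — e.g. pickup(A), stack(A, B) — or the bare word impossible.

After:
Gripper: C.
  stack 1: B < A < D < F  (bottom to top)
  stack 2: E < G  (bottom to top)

pickup(C)

target: towers=[B/A/D/F; E/G] holding=C
     unstack(F, D) → towers=[B/A/D; C; E/G] holding=F
     unstack(G, E) → towers=[B/A/D/F; C; E] holding=G
         pickup(C) → towers=[B/A/D/F; E/G] holding=C  ← match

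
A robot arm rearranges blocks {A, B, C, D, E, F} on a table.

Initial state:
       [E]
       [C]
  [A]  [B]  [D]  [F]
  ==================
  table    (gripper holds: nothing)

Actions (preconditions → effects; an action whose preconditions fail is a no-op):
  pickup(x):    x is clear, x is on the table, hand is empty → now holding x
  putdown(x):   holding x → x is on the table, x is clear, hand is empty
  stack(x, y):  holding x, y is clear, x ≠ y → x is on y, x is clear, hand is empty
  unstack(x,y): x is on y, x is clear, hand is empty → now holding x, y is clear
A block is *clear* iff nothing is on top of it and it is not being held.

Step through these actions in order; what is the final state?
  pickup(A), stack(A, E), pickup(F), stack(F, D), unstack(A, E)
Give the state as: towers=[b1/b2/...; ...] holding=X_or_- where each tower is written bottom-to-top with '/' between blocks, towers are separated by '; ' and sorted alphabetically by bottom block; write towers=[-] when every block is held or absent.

step 1 (pickup(A)): towers=[B/C/E; D; F] holding=A
step 2 (stack(A, E)): towers=[B/C/E/A; D; F] holding=-
step 3 (pickup(F)): towers=[B/C/E/A; D] holding=F
step 4 (stack(F, D)): towers=[B/C/E/A; D/F] holding=-
step 5 (unstack(A, E)): towers=[B/C/E; D/F] holding=A

towers=[B/C/E; D/F] holding=A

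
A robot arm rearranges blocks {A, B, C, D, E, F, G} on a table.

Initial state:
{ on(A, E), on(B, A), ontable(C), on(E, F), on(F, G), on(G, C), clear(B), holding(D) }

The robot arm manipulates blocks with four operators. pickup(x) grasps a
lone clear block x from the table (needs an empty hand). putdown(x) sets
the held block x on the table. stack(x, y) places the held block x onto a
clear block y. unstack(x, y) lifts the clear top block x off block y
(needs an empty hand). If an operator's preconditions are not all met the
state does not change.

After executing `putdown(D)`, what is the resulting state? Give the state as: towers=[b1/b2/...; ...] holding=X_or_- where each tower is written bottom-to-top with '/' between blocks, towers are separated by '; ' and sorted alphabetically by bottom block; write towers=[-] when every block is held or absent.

before: towers=[C/G/F/E/A/B] holding=D
pre[putdown(D)]: holding(D) ✓
all met → apply putdown(D)
after:  towers=[C/G/F/E/A/B; D] holding=-

towers=[C/G/F/E/A/B; D] holding=-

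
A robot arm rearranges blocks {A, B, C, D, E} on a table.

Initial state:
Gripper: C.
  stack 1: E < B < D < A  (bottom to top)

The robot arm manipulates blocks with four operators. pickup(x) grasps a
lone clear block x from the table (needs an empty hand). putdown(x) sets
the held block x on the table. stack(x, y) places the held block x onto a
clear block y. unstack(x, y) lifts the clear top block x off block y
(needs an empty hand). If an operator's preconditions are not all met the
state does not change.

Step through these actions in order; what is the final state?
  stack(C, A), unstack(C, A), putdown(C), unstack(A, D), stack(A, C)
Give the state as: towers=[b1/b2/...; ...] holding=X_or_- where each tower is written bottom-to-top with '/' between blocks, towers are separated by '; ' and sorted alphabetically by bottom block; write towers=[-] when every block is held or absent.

towers=[C/A; E/B/D] holding=-

step 1 (stack(C, A)): towers=[E/B/D/A/C] holding=-
step 2 (unstack(C, A)): towers=[E/B/D/A] holding=C
step 3 (putdown(C)): towers=[C; E/B/D/A] holding=-
step 4 (unstack(A, D)): towers=[C; E/B/D] holding=A
step 5 (stack(A, C)): towers=[C/A; E/B/D] holding=-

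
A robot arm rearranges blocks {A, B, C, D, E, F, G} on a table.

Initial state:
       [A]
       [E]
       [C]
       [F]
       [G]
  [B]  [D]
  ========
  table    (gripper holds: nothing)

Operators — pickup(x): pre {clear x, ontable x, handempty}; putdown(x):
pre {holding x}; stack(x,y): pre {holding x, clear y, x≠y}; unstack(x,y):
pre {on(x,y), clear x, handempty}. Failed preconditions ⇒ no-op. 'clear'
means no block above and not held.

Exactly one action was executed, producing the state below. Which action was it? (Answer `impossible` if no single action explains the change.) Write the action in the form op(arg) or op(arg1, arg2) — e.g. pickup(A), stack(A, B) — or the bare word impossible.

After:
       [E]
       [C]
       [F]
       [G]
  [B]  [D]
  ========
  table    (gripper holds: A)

unstack(A, E)

target: towers=[B; D/G/F/C/E] holding=A
         pickup(B) → towers=[D/G/F/C/E/A] holding=B
     unstack(A, E) → towers=[B; D/G/F/C/E] holding=A  ← match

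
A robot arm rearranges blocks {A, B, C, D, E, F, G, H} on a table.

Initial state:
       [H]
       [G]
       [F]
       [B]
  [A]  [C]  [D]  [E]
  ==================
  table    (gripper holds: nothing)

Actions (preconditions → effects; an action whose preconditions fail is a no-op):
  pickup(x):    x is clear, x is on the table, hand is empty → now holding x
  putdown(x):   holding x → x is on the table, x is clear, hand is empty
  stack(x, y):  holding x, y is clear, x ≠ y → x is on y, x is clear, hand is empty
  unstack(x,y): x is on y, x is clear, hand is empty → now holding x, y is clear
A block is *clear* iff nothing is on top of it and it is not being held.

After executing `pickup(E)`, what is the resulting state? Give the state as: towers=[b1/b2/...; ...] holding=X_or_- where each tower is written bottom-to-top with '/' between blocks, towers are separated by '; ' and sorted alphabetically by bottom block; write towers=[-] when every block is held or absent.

towers=[A; C/B/F/G/H; D] holding=E

before: towers=[A; C/B/F/G/H; D; E] holding=-
pre[pickup(E)]: clear(E) yes, ontable(E) yes, handempty yes
all met → apply pickup(E)
after:  towers=[A; C/B/F/G/H; D] holding=E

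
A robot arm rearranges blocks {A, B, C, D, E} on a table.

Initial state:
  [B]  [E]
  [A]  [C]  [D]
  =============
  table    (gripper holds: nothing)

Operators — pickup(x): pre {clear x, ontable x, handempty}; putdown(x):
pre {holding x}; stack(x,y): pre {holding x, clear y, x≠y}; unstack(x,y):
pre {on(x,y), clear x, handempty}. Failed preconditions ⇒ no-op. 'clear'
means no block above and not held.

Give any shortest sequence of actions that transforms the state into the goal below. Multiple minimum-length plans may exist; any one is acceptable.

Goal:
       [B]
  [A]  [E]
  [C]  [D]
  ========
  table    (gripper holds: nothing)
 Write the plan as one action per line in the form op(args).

unstack(E, C)
stack(E, D)
unstack(B, A)
stack(B, E)
pickup(A)
stack(A, C)

step 1 (unstack(E, C)): towers=[A/B; C; D] holding=E
step 2 (stack(E, D)): towers=[A/B; C; D/E] holding=-
step 3 (unstack(B, A)): towers=[A; C; D/E] holding=B
step 4 (stack(B, E)): towers=[A; C; D/E/B] holding=-
step 5 (pickup(A)): towers=[C; D/E/B] holding=A
step 6 (stack(A, C)): towers=[C/A; D/E/B] holding=-
goal check: towers=[C/A; D/E/B] holding=- — reached (length 6, optimal by BFS)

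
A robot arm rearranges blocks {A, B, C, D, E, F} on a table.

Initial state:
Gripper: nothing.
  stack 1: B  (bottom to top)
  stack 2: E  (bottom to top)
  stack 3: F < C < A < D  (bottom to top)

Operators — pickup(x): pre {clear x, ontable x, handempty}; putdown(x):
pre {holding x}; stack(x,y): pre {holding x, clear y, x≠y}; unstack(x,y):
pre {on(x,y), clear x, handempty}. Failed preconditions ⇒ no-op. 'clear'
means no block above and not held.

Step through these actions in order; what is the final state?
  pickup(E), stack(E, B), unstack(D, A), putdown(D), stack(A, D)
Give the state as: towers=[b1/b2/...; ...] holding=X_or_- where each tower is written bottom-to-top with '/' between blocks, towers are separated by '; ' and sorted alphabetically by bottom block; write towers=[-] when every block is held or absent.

towers=[B/E; D; F/C/A] holding=-

step 1 (pickup(E)): towers=[B; F/C/A/D] holding=E
step 2 (stack(E, B)): towers=[B/E; F/C/A/D] holding=-
step 3 (unstack(D, A)): towers=[B/E; F/C/A] holding=D
step 4 (putdown(D)): towers=[B/E; D; F/C/A] holding=-
step 5 (stack(A, D)) [no-op]: towers=[B/E; D; F/C/A] holding=-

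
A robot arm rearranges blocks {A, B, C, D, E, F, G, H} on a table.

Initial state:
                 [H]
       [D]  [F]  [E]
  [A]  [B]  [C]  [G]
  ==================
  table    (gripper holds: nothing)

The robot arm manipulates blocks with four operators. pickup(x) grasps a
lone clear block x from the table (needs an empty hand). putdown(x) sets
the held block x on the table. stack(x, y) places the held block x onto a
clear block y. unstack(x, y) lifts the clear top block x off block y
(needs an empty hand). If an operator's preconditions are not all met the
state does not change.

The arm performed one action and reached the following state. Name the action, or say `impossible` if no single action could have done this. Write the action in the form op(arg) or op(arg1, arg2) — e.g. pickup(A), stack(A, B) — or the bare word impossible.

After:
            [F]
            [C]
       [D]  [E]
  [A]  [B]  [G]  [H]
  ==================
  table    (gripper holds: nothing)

impossible

target: towers=[A; B/D; G/E/C/F; H] holding=-
         pickup(A) → towers=[B/D; C/F; G/E/H] holding=A
     unstack(H, E) → towers=[A; B/D; C/F; G/E] holding=H
     unstack(F, C) → towers=[A; B/D; C; G/E/H] holding=F
     unstack(D, B) → towers=[A; B; C/F; G/E/H] holding=D
none of the 4 applicable actions match → impossible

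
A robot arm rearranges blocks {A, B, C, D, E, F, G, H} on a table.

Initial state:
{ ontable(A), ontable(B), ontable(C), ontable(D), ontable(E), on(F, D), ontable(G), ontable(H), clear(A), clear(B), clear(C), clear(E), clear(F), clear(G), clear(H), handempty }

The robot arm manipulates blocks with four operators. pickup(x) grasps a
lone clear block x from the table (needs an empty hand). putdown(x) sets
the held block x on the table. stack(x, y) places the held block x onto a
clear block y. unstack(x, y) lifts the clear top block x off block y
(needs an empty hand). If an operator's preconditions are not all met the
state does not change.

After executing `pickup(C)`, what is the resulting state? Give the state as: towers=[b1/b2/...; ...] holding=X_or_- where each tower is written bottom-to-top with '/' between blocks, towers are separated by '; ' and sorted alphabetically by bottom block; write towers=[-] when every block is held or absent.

before: towers=[A; B; C; D/F; E; G; H] holding=-
pre[pickup(C)]: clear(C) yes, ontable(C) yes, handempty yes
all met → apply pickup(C)
after:  towers=[A; B; D/F; E; G; H] holding=C

towers=[A; B; D/F; E; G; H] holding=C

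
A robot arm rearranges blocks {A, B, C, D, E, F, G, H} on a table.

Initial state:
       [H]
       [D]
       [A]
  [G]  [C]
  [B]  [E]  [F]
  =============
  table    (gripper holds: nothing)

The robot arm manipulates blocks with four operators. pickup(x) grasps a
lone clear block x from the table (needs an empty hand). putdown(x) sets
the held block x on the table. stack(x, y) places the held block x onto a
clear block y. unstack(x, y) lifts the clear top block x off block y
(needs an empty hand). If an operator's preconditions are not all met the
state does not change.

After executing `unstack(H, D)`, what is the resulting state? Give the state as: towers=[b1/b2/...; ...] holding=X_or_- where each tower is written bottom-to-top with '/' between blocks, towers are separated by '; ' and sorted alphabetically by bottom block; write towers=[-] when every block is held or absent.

towers=[B/G; E/C/A/D; F] holding=H

before: towers=[B/G; E/C/A/D/H; F] holding=-
pre[unstack(H, D)]: on(H,D) yes, clear(H) yes, handempty yes
all met → apply unstack(H, D)
after:  towers=[B/G; E/C/A/D; F] holding=H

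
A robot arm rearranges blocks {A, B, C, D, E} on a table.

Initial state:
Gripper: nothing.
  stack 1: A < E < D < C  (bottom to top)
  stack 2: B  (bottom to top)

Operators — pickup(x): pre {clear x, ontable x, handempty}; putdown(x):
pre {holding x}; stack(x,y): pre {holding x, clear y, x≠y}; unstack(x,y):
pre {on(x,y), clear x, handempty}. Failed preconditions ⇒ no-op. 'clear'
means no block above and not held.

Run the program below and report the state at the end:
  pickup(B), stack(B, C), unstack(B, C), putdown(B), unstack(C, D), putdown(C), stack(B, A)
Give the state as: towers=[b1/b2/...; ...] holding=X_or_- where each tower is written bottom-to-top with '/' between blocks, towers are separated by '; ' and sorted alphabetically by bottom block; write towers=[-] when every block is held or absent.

towers=[A/E/D; B; C] holding=-

step 1 (pickup(B)): towers=[A/E/D/C] holding=B
step 2 (stack(B, C)): towers=[A/E/D/C/B] holding=-
step 3 (unstack(B, C)): towers=[A/E/D/C] holding=B
step 4 (putdown(B)): towers=[A/E/D/C; B] holding=-
step 5 (unstack(C, D)): towers=[A/E/D; B] holding=C
step 6 (putdown(C)): towers=[A/E/D; B; C] holding=-
step 7 (stack(B, A)) [no-op]: towers=[A/E/D; B; C] holding=-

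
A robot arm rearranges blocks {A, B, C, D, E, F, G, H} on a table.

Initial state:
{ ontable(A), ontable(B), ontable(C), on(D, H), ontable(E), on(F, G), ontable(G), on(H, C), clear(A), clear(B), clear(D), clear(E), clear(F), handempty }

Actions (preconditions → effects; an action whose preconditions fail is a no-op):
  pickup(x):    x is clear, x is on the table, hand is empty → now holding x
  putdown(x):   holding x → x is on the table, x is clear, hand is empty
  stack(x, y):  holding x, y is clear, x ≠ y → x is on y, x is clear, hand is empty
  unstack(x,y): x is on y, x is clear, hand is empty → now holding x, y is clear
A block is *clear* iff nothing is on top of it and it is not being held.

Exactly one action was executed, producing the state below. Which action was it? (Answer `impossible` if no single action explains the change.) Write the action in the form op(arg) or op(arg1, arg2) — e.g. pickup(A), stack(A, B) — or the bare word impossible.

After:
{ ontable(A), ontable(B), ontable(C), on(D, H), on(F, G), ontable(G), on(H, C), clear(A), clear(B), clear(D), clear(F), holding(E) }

target: towers=[A; B; C/H/D; G/F] holding=E
         pickup(A) → towers=[B; C/H/D; E; G/F] holding=A
         pickup(E) → towers=[A; B; C/H/D; G/F] holding=E  ← match
         pickup(B) → towers=[A; C/H/D; E; G/F] holding=B
     unstack(F, G) → towers=[A; B; C/H/D; E; G] holding=F
     unstack(D, H) → towers=[A; B; C/H; E; G/F] holding=D

pickup(E)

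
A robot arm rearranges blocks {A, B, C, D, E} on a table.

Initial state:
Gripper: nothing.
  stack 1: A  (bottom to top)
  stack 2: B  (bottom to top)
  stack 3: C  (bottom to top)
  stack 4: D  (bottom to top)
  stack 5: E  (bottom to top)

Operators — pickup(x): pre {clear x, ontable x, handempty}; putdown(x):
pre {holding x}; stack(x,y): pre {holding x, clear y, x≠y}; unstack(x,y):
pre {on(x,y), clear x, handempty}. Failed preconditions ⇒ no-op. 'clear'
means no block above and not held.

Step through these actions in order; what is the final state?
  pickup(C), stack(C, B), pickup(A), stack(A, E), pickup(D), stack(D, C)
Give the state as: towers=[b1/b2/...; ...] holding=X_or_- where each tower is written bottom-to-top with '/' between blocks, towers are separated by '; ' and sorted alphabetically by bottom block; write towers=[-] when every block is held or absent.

step 1 (pickup(C)): towers=[A; B; D; E] holding=C
step 2 (stack(C, B)): towers=[A; B/C; D; E] holding=-
step 3 (pickup(A)): towers=[B/C; D; E] holding=A
step 4 (stack(A, E)): towers=[B/C; D; E/A] holding=-
step 5 (pickup(D)): towers=[B/C; E/A] holding=D
step 6 (stack(D, C)): towers=[B/C/D; E/A] holding=-

towers=[B/C/D; E/A] holding=-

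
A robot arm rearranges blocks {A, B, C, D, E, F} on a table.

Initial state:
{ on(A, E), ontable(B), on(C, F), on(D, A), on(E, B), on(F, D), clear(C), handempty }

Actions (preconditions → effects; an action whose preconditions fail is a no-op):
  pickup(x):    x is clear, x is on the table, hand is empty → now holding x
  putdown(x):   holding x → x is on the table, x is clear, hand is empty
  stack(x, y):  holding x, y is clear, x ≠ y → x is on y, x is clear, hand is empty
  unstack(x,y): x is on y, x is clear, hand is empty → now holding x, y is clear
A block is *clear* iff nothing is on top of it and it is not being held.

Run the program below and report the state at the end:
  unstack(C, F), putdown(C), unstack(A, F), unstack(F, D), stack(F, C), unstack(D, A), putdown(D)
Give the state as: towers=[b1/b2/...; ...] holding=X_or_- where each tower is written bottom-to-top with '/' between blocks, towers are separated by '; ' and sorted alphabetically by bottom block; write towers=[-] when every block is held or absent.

step 1 (unstack(C, F)): towers=[B/E/A/D/F] holding=C
step 2 (putdown(C)): towers=[B/E/A/D/F; C] holding=-
step 3 (unstack(A, F)) [no-op]: towers=[B/E/A/D/F; C] holding=-
step 4 (unstack(F, D)): towers=[B/E/A/D; C] holding=F
step 5 (stack(F, C)): towers=[B/E/A/D; C/F] holding=-
step 6 (unstack(D, A)): towers=[B/E/A; C/F] holding=D
step 7 (putdown(D)): towers=[B/E/A; C/F; D] holding=-

towers=[B/E/A; C/F; D] holding=-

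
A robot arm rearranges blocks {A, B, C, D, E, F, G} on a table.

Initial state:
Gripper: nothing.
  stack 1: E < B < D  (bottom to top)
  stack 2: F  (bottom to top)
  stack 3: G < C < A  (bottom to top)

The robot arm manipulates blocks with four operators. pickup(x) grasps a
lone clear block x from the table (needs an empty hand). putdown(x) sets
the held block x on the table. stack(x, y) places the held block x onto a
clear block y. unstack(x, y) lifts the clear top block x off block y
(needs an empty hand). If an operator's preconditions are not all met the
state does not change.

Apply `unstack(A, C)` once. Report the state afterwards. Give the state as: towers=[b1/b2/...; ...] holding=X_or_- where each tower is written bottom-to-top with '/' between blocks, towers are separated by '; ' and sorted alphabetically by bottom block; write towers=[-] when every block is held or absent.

before: towers=[E/B/D; F; G/C/A] holding=-
pre[unstack(A, C)]: on(A,C) ✓, clear(A) ✓, handempty ✓
all met → apply unstack(A, C)
after:  towers=[E/B/D; F; G/C] holding=A

towers=[E/B/D; F; G/C] holding=A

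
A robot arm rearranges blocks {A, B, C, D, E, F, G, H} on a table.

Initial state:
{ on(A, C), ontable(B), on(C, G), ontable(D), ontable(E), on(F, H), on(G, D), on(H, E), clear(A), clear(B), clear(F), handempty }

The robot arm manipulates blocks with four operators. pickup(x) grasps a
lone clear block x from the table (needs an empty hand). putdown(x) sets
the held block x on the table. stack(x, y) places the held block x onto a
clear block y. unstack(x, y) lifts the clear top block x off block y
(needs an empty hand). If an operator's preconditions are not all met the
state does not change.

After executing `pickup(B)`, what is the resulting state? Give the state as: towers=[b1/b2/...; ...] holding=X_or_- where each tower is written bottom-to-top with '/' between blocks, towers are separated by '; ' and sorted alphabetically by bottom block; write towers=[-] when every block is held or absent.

before: towers=[B; D/G/C/A; E/H/F] holding=-
pre[pickup(B)]: clear(B) yes, ontable(B) yes, handempty yes
all met → apply pickup(B)
after:  towers=[D/G/C/A; E/H/F] holding=B

towers=[D/G/C/A; E/H/F] holding=B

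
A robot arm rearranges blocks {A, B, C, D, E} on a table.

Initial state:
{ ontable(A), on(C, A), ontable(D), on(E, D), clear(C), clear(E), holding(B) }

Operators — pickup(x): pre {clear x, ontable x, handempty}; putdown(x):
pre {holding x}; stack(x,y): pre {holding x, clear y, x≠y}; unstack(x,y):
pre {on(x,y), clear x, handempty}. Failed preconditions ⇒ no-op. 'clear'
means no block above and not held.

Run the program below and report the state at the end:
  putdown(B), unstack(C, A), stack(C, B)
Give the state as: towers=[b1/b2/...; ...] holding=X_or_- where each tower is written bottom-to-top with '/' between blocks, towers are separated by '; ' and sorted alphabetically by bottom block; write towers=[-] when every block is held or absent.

step 1 (putdown(B)): towers=[A/C; B; D/E] holding=-
step 2 (unstack(C, A)): towers=[A; B; D/E] holding=C
step 3 (stack(C, B)): towers=[A; B/C; D/E] holding=-

towers=[A; B/C; D/E] holding=-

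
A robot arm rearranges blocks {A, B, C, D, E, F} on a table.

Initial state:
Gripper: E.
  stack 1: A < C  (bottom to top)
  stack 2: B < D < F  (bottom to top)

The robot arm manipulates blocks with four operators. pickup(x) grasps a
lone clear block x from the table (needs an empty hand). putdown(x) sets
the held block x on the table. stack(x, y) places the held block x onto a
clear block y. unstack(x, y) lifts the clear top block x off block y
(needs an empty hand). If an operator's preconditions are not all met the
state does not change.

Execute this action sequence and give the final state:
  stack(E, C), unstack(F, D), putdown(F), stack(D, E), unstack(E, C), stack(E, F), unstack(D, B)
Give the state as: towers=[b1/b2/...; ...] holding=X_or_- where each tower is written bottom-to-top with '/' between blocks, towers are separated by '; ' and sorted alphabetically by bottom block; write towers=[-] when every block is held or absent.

towers=[A/C; B; F/E] holding=D

step 1 (stack(E, C)): towers=[A/C/E; B/D/F] holding=-
step 2 (unstack(F, D)): towers=[A/C/E; B/D] holding=F
step 3 (putdown(F)): towers=[A/C/E; B/D; F] holding=-
step 4 (stack(D, E)) [no-op]: towers=[A/C/E; B/D; F] holding=-
step 5 (unstack(E, C)): towers=[A/C; B/D; F] holding=E
step 6 (stack(E, F)): towers=[A/C; B/D; F/E] holding=-
step 7 (unstack(D, B)): towers=[A/C; B; F/E] holding=D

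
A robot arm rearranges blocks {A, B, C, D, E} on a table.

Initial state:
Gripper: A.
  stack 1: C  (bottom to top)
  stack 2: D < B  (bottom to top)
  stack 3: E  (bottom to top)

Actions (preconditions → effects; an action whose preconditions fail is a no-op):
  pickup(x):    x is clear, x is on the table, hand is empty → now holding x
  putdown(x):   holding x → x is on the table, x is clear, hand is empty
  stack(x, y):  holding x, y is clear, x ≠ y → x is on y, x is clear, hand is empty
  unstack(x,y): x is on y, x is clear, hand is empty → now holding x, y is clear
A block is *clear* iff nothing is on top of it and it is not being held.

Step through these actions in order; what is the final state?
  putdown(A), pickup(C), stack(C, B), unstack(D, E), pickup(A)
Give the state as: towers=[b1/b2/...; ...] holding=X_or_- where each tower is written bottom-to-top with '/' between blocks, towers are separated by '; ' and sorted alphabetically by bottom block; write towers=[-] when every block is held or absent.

step 1 (putdown(A)): towers=[A; C; D/B; E] holding=-
step 2 (pickup(C)): towers=[A; D/B; E] holding=C
step 3 (stack(C, B)): towers=[A; D/B/C; E] holding=-
step 4 (unstack(D, E)) [no-op]: towers=[A; D/B/C; E] holding=-
step 5 (pickup(A)): towers=[D/B/C; E] holding=A

towers=[D/B/C; E] holding=A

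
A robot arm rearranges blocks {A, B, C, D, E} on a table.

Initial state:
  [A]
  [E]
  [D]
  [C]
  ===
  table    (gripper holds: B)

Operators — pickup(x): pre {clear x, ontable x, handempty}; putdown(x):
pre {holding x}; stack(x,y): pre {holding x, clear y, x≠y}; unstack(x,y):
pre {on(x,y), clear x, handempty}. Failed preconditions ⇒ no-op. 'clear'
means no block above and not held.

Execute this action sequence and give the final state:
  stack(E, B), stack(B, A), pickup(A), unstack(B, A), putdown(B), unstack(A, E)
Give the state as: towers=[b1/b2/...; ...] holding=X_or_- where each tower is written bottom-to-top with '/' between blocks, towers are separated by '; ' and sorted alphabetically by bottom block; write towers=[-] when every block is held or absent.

step 1 (stack(E, B)) [no-op]: towers=[C/D/E/A] holding=B
step 2 (stack(B, A)): towers=[C/D/E/A/B] holding=-
step 3 (pickup(A)) [no-op]: towers=[C/D/E/A/B] holding=-
step 4 (unstack(B, A)): towers=[C/D/E/A] holding=B
step 5 (putdown(B)): towers=[B; C/D/E/A] holding=-
step 6 (unstack(A, E)): towers=[B; C/D/E] holding=A

towers=[B; C/D/E] holding=A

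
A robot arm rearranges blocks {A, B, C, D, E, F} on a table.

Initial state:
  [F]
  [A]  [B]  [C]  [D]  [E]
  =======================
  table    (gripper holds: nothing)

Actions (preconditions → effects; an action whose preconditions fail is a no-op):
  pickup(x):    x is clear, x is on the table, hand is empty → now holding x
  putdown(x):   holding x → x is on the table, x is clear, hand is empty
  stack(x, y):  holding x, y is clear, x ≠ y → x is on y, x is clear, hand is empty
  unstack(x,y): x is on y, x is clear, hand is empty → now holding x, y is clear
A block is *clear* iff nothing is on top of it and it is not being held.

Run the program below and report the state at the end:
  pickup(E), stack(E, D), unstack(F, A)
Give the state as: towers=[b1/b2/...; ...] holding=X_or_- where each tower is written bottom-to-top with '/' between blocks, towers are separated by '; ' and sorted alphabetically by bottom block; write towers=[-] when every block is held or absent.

step 1 (pickup(E)): towers=[A/F; B; C; D] holding=E
step 2 (stack(E, D)): towers=[A/F; B; C; D/E] holding=-
step 3 (unstack(F, A)): towers=[A; B; C; D/E] holding=F

towers=[A; B; C; D/E] holding=F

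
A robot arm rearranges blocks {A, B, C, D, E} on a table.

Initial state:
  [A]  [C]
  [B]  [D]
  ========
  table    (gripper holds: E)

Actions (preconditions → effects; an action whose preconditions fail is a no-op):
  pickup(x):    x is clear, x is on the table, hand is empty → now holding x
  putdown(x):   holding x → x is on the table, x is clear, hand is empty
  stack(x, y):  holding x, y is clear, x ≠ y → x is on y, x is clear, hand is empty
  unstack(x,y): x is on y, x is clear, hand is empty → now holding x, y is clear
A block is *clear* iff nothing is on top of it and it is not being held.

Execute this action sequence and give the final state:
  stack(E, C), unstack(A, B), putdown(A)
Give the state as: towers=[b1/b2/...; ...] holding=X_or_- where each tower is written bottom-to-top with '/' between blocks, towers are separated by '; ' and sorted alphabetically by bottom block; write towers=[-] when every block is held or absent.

towers=[A; B; D/C/E] holding=-

step 1 (stack(E, C)): towers=[B/A; D/C/E] holding=-
step 2 (unstack(A, B)): towers=[B; D/C/E] holding=A
step 3 (putdown(A)): towers=[A; B; D/C/E] holding=-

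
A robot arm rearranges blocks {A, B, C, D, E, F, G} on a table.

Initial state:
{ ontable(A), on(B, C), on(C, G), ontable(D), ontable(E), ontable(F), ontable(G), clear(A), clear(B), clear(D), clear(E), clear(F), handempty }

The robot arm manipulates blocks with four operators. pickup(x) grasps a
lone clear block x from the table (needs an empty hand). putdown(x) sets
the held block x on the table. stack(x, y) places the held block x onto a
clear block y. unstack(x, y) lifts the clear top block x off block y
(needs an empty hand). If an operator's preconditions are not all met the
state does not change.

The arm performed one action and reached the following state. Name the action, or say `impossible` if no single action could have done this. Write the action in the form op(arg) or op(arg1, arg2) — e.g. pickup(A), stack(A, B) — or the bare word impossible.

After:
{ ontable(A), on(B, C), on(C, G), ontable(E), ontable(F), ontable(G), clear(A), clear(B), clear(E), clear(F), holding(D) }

pickup(D)

target: towers=[A; E; F; G/C/B] holding=D
     unstack(B, C) → towers=[A; D; E; F; G/C] holding=B
         pickup(F) → towers=[A; D; E; G/C/B] holding=F
         pickup(D) → towers=[A; E; F; G/C/B] holding=D  ← match
         pickup(A) → towers=[D; E; F; G/C/B] holding=A
         pickup(E) → towers=[A; D; F; G/C/B] holding=E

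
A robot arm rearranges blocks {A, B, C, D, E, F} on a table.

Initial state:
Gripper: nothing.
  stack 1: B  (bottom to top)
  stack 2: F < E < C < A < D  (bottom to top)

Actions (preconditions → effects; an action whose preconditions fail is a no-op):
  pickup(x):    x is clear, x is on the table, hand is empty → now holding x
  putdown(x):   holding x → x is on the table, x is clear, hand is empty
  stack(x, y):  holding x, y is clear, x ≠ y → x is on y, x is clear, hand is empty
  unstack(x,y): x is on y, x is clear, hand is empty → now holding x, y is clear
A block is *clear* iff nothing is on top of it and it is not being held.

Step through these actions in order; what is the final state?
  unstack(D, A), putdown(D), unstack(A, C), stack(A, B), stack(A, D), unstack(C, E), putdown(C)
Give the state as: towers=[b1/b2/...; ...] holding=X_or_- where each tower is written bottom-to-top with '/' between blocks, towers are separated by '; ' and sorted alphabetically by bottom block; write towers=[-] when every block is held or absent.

step 1 (unstack(D, A)): towers=[B; F/E/C/A] holding=D
step 2 (putdown(D)): towers=[B; D; F/E/C/A] holding=-
step 3 (unstack(A, C)): towers=[B; D; F/E/C] holding=A
step 4 (stack(A, B)): towers=[B/A; D; F/E/C] holding=-
step 5 (stack(A, D)) [no-op]: towers=[B/A; D; F/E/C] holding=-
step 6 (unstack(C, E)): towers=[B/A; D; F/E] holding=C
step 7 (putdown(C)): towers=[B/A; C; D; F/E] holding=-

towers=[B/A; C; D; F/E] holding=-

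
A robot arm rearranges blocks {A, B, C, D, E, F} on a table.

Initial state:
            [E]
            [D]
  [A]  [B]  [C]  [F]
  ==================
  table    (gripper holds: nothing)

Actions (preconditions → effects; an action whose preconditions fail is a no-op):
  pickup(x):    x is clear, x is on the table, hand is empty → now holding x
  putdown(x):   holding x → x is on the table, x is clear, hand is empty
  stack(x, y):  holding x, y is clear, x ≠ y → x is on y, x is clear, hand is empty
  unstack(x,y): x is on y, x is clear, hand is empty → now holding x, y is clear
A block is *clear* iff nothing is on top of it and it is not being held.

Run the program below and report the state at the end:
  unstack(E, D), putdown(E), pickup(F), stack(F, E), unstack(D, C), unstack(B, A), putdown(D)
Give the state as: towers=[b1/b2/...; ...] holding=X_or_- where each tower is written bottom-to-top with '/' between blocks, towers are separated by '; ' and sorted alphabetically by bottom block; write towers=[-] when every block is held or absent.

towers=[A; B; C; D; E/F] holding=-

step 1 (unstack(E, D)): towers=[A; B; C/D; F] holding=E
step 2 (putdown(E)): towers=[A; B; C/D; E; F] holding=-
step 3 (pickup(F)): towers=[A; B; C/D; E] holding=F
step 4 (stack(F, E)): towers=[A; B; C/D; E/F] holding=-
step 5 (unstack(D, C)): towers=[A; B; C; E/F] holding=D
step 6 (unstack(B, A)) [no-op]: towers=[A; B; C; E/F] holding=D
step 7 (putdown(D)): towers=[A; B; C; D; E/F] holding=-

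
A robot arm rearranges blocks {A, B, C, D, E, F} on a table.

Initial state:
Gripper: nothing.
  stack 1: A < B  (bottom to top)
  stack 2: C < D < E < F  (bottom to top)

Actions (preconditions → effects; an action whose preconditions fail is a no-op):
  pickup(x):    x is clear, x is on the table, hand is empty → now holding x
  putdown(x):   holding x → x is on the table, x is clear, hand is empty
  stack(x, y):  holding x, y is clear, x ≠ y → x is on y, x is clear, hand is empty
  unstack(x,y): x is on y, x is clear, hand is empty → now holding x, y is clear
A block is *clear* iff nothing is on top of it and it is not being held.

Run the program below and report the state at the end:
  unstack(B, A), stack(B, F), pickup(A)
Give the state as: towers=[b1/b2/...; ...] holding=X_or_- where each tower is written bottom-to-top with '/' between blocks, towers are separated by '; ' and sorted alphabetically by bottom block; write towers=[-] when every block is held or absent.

step 1 (unstack(B, A)): towers=[A; C/D/E/F] holding=B
step 2 (stack(B, F)): towers=[A; C/D/E/F/B] holding=-
step 3 (pickup(A)): towers=[C/D/E/F/B] holding=A

towers=[C/D/E/F/B] holding=A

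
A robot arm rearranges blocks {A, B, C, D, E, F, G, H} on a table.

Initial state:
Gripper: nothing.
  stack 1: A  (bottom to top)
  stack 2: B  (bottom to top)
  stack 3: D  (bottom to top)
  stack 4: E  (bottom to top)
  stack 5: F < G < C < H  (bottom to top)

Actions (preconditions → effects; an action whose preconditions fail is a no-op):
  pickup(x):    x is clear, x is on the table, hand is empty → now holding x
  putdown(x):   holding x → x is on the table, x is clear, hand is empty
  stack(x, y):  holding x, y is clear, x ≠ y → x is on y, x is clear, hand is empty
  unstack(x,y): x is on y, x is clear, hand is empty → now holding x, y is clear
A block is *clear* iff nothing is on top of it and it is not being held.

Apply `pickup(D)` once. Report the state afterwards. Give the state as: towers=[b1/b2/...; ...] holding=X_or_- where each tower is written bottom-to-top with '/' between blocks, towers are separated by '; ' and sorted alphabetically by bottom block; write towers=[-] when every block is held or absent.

towers=[A; B; E; F/G/C/H] holding=D

before: towers=[A; B; D; E; F/G/C/H] holding=-
pre[pickup(D)]: clear(D) ✓, ontable(D) ✓, handempty ✓
all met → apply pickup(D)
after:  towers=[A; B; E; F/G/C/H] holding=D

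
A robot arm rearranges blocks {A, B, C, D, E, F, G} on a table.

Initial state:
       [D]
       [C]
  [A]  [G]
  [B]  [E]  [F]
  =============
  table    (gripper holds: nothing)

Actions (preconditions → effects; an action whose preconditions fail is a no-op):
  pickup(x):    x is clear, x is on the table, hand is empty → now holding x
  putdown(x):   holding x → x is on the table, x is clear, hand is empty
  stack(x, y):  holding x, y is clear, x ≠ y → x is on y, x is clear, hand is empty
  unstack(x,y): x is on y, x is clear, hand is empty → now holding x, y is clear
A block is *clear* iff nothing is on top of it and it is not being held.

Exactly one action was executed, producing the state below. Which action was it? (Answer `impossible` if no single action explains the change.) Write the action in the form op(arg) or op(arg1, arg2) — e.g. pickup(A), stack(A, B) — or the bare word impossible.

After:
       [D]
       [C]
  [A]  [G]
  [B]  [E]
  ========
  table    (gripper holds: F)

pickup(F)

target: towers=[B/A; E/G/C/D] holding=F
         pickup(F) → towers=[B/A; E/G/C/D] holding=F  ← match
     unstack(D, C) → towers=[B/A; E/G/C; F] holding=D
     unstack(A, B) → towers=[B; E/G/C/D; F] holding=A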